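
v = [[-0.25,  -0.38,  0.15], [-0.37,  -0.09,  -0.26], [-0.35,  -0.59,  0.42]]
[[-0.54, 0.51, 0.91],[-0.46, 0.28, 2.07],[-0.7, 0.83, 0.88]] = v @ [[0.46, -0.87, -4.01], [1.36, -0.61, -0.57], [0.63, 0.39, -2.05]]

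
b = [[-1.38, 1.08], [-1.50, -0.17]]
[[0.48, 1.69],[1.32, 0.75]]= b@[[-0.81, -0.59], [-0.59, 0.81]]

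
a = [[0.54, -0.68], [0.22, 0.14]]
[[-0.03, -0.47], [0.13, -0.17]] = a @ [[0.39, -0.81], [0.35, 0.05]]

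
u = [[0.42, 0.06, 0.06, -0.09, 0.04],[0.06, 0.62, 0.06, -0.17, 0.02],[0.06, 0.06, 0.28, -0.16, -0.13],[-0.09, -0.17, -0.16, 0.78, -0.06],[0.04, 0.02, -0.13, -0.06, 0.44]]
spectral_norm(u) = 0.96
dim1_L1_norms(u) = [0.67, 0.93, 0.69, 1.26, 0.69]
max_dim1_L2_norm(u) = 0.82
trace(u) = 2.54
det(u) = 0.02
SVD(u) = [[-0.22, -0.06, -0.10, 0.95, 0.18], [-0.49, -0.76, 0.41, -0.12, 0.02], [-0.24, 0.29, 0.35, 0.16, -0.84], [0.81, -0.42, 0.26, 0.23, -0.23], [-0.07, -0.39, -0.80, -0.04, -0.45]] @ diag([0.9600706624937733, 0.5172168162836643, 0.5113104757325132, 0.3987672193488107, 0.15263482614123852]) @ [[-0.22, -0.49, -0.24, 0.81, -0.07], [-0.06, -0.76, 0.29, -0.42, -0.39], [-0.1, 0.41, 0.35, 0.26, -0.80], [0.95, -0.12, 0.16, 0.23, -0.04], [0.18, 0.02, -0.84, -0.23, -0.45]]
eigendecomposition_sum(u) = [[0.05,0.1,0.05,-0.17,0.01], [0.1,0.23,0.11,-0.38,0.03], [0.05,0.11,0.05,-0.19,0.02], [-0.17,-0.38,-0.19,0.62,-0.05], [0.01,0.03,0.02,-0.05,0.0]] + [[0.00, 0.00, -0.02, -0.01, -0.01], [0.00, 0.0, -0.0, -0.00, -0.00], [-0.02, -0.0, 0.11, 0.03, 0.06], [-0.01, -0.00, 0.03, 0.01, 0.02], [-0.01, -0.00, 0.06, 0.02, 0.03]] + [[0.36, -0.05, 0.06, 0.09, -0.02], [-0.05, 0.01, -0.01, -0.01, 0.0], [0.06, -0.01, 0.01, 0.01, -0.00], [0.09, -0.01, 0.01, 0.02, -0.00], [-0.02, 0.0, -0.0, -0.0, 0.0]] + [[0.01,-0.02,-0.02,-0.01,0.04], [-0.02,0.09,0.07,0.05,-0.17], [-0.02,0.07,0.06,0.05,-0.14], [-0.01,0.05,0.05,0.03,-0.10], [0.04,-0.17,-0.14,-0.1,0.32]] + [[0.0, 0.02, -0.01, 0.01, 0.01], [0.02, 0.30, -0.12, 0.17, 0.15], [-0.01, -0.12, 0.04, -0.06, -0.06], [0.01, 0.17, -0.06, 0.09, 0.09], [0.01, 0.15, -0.06, 0.09, 0.08]]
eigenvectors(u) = [[-0.22, -0.18, -0.95, 0.1, -0.06], [-0.49, -0.02, 0.12, -0.41, -0.76], [-0.24, 0.84, -0.16, -0.35, 0.29], [0.81, 0.23, -0.23, -0.26, -0.42], [-0.07, 0.45, 0.04, 0.80, -0.39]]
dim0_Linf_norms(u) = [0.42, 0.62, 0.28, 0.78, 0.44]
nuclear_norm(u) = 2.54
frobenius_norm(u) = 1.28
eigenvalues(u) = [0.96, 0.15, 0.4, 0.51, 0.52]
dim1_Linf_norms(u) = [0.42, 0.62, 0.28, 0.78, 0.44]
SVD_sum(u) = [[0.05,0.1,0.05,-0.17,0.01], [0.1,0.23,0.11,-0.38,0.03], [0.05,0.11,0.05,-0.19,0.02], [-0.17,-0.38,-0.19,0.62,-0.05], [0.01,0.03,0.02,-0.05,0.0]] + [[0.0,0.02,-0.01,0.01,0.01], [0.02,0.30,-0.12,0.17,0.15], [-0.01,-0.12,0.04,-0.06,-0.06], [0.01,0.17,-0.06,0.09,0.09], [0.01,0.15,-0.06,0.09,0.08]] + [[0.01, -0.02, -0.02, -0.01, 0.04], [-0.02, 0.09, 0.07, 0.05, -0.17], [-0.02, 0.07, 0.06, 0.05, -0.14], [-0.01, 0.05, 0.05, 0.03, -0.1], [0.04, -0.17, -0.14, -0.1, 0.32]] + [[0.36,-0.05,0.06,0.09,-0.02], [-0.05,0.01,-0.01,-0.01,0.0], [0.06,-0.01,0.01,0.01,-0.00], [0.09,-0.01,0.01,0.02,-0.00], [-0.02,0.00,-0.0,-0.0,0.0]] + [[0.00, 0.0, -0.02, -0.01, -0.01],[0.00, 0.0, -0.0, -0.00, -0.0],[-0.02, -0.00, 0.11, 0.03, 0.06],[-0.01, -0.00, 0.03, 0.01, 0.02],[-0.01, -0.00, 0.06, 0.02, 0.03]]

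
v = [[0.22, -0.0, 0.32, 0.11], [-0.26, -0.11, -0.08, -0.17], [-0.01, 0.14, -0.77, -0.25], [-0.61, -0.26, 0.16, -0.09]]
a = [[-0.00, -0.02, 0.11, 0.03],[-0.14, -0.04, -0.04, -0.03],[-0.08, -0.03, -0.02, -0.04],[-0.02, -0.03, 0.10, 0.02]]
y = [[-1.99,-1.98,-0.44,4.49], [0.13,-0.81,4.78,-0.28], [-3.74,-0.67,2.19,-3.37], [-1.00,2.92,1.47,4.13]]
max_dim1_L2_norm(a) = 0.15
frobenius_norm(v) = 1.19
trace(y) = 3.52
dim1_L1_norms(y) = [8.9, 6.0, 9.97, 9.52]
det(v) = 0.00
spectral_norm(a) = 0.19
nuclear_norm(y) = 20.20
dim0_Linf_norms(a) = [0.14, 0.04, 0.11, 0.04]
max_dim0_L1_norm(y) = 12.27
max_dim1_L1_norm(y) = 9.97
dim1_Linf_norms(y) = [4.49, 4.78, 3.74, 4.13]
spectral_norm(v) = 0.91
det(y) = 539.23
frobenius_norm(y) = 10.54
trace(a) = -0.04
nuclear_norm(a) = 0.36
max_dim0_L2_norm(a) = 0.16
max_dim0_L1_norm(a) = 0.27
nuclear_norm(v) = 1.77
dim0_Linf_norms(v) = [0.61, 0.26, 0.77, 0.25]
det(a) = 0.00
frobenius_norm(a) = 0.24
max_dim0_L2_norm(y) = 6.98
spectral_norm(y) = 7.12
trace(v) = -0.75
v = y @ a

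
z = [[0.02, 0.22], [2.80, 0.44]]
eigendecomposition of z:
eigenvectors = [[-0.34, -0.21], [0.94, -0.98]]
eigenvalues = [-0.58, 1.04]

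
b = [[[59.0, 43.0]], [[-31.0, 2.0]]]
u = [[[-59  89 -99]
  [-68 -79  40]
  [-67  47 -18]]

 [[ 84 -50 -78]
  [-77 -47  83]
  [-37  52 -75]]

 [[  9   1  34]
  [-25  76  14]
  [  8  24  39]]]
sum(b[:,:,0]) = 28.0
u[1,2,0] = -37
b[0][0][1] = 43.0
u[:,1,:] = [[-68, -79, 40], [-77, -47, 83], [-25, 76, 14]]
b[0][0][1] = 43.0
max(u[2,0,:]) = 34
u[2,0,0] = 9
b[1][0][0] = -31.0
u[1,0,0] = 84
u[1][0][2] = -78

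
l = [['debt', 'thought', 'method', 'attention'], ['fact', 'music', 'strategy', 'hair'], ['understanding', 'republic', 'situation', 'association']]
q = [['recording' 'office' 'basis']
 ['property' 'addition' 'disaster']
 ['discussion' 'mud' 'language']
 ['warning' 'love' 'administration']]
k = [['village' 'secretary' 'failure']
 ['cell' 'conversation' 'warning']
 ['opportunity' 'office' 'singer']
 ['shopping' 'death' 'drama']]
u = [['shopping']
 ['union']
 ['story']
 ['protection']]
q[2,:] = ['discussion', 'mud', 'language']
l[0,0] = 'debt'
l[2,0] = 'understanding'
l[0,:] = ['debt', 'thought', 'method', 'attention']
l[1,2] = 'strategy'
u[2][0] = 'story'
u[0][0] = 'shopping'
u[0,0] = 'shopping'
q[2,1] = 'mud'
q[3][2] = 'administration'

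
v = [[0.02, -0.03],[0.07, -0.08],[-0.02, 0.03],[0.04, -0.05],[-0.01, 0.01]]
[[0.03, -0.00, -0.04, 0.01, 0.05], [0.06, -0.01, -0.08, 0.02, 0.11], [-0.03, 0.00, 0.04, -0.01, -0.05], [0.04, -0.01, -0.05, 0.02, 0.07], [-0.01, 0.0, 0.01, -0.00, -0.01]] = v@ [[-0.94, 0.12, 1.16, -0.33, -1.6], [-1.62, 0.21, 2.00, -0.57, -2.75]]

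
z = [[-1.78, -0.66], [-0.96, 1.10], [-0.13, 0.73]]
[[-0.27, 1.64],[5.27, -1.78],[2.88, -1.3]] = z @ [[-1.23, -0.24], [3.72, -1.83]]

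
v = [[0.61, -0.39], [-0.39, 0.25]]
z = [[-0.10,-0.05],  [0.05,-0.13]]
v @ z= [[-0.08, 0.02],  [0.05, -0.01]]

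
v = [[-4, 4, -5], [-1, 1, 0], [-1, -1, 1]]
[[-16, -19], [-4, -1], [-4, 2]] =v @[[4, 1], [0, 0], [0, 3]]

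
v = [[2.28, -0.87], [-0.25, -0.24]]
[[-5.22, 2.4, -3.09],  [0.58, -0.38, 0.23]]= v @ [[-2.3, 1.19, -1.23], [-0.03, 0.36, 0.33]]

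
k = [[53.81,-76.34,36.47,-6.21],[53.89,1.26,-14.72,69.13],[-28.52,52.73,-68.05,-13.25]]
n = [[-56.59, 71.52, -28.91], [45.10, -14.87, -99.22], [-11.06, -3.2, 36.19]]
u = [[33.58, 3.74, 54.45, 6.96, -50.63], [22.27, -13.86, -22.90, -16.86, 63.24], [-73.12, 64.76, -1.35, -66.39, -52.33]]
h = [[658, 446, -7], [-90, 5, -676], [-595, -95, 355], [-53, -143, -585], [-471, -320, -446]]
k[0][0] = 53.81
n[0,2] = -28.91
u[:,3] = [6.96, -16.86, -66.39]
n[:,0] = [-56.59, 45.1, -11.06]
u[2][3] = -66.39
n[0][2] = -28.91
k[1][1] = 1.26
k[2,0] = -28.52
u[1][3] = -16.86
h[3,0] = -53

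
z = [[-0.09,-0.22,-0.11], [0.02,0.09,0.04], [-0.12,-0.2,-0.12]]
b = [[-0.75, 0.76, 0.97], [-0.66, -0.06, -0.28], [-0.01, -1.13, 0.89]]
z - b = [[0.66, -0.98, -1.08], [0.68, 0.15, 0.32], [-0.11, 0.93, -1.01]]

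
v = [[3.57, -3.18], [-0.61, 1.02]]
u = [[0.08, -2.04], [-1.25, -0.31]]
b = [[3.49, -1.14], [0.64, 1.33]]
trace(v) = 4.59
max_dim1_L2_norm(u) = 2.04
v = b + u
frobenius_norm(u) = 2.41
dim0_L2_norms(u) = [1.25, 2.06]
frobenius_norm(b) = 3.96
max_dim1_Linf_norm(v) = 3.57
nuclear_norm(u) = 3.31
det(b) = 5.37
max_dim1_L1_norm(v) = 6.75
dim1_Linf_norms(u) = [2.04, 1.25]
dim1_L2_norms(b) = [3.67, 1.48]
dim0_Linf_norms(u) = [1.25, 2.04]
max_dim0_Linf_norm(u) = 2.04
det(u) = -2.57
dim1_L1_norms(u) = [2.12, 1.56]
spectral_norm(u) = 2.07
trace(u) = -0.23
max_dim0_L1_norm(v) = 4.2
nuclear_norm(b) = 5.14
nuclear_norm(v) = 5.26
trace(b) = 4.82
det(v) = 1.70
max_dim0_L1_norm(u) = 2.35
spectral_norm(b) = 3.68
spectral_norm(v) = 4.91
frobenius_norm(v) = 4.93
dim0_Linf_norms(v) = [3.57, 3.18]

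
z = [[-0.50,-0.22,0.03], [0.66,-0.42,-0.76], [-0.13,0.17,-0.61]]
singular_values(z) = [1.16, 0.61, 0.42]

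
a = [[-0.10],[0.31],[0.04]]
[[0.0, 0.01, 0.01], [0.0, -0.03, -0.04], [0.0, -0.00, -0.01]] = a@[[0.00,-0.09,-0.14]]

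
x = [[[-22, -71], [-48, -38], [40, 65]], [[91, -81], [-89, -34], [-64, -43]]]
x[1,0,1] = -81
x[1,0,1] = -81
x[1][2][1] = -43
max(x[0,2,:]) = 65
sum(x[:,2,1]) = 22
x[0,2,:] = [40, 65]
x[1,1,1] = -34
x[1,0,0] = 91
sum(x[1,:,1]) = -158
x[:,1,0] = [-48, -89]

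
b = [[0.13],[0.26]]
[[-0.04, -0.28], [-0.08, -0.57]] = b@[[-0.32, -2.18]]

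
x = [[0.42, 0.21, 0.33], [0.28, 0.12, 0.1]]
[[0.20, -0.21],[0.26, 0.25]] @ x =[[0.03, 0.02, 0.05], [0.18, 0.08, 0.11]]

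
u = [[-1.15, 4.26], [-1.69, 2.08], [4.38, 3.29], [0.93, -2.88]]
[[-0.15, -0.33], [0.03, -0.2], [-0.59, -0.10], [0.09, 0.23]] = u@[[-0.09, 0.03], [-0.06, -0.07]]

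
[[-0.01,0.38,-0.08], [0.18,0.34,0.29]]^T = [[-0.01, 0.18],[0.38, 0.34],[-0.08, 0.29]]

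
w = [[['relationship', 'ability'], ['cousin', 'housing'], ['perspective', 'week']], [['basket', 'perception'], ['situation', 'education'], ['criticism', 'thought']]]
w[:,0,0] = ['relationship', 'basket']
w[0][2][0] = 'perspective'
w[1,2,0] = 'criticism'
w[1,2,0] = 'criticism'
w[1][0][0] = 'basket'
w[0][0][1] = 'ability'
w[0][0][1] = 'ability'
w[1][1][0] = 'situation'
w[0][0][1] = 'ability'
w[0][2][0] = 'perspective'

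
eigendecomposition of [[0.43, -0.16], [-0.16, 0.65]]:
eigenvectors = [[-0.89, 0.47], [-0.47, -0.89]]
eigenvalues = [0.35, 0.73]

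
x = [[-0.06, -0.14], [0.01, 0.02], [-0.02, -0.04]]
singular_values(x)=[0.16, 0.0]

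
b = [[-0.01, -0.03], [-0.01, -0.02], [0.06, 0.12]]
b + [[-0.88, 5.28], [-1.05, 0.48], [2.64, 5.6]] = [[-0.89, 5.25],[-1.06, 0.46],[2.70, 5.72]]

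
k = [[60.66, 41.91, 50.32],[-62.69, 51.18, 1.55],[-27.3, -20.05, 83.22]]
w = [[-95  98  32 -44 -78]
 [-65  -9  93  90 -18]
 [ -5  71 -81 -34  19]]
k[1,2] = 1.55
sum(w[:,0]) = -165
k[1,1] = 51.18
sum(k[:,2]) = 135.09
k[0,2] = 50.32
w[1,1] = -9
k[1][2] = 1.55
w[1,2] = 93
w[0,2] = 32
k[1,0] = -62.69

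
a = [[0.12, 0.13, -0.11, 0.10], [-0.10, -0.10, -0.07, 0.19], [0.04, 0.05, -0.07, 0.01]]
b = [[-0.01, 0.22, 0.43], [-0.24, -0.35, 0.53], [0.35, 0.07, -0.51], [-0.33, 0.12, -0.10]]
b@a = [[-0.01, -0.0, -0.04, 0.05], [0.03, 0.03, 0.01, -0.09], [0.01, 0.01, -0.01, 0.04], [-0.06, -0.06, 0.03, -0.01]]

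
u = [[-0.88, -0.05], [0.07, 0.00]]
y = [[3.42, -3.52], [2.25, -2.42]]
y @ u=[[-3.26, -0.17], [-2.15, -0.11]]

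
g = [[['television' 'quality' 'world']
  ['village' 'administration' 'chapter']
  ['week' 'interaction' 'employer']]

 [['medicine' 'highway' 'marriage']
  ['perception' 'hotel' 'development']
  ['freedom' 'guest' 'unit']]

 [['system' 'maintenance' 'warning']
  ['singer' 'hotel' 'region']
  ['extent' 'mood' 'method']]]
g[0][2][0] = 'week'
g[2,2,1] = 'mood'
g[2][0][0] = 'system'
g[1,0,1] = 'highway'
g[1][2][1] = 'guest'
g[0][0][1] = 'quality'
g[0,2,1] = 'interaction'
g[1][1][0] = 'perception'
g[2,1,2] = 'region'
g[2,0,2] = 'warning'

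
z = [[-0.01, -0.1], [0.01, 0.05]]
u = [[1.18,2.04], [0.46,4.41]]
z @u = [[-0.06, -0.46], [0.03, 0.24]]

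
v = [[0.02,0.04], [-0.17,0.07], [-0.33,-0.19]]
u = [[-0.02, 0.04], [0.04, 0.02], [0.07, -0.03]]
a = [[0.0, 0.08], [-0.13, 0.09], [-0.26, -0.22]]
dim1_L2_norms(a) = [0.08, 0.16, 0.34]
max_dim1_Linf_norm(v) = 0.33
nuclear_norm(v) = 0.54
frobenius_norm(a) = 0.38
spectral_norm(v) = 0.40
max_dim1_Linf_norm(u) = 0.07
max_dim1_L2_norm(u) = 0.08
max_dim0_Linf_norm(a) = 0.26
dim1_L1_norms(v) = [0.06, 0.24, 0.52]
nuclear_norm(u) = 0.13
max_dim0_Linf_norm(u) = 0.07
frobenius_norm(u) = 0.10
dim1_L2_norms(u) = [0.04, 0.04, 0.08]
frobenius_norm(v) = 0.43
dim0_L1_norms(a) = [0.39, 0.39]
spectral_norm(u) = 0.09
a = u + v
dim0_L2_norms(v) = [0.37, 0.21]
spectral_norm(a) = 0.35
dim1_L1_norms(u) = [0.06, 0.06, 0.1]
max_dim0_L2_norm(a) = 0.29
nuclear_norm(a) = 0.51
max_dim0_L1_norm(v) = 0.52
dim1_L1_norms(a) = [0.08, 0.22, 0.48]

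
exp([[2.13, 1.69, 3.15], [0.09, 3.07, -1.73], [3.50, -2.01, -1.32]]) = [[36.38, 22.48, 15.82], [-28.93, 27.67, -24.22], [33.74, 1.29, 19.70]]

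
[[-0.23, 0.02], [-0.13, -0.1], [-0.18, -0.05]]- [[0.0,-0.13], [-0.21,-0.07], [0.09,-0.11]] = [[-0.23, 0.15], [0.08, -0.03], [-0.27, 0.06]]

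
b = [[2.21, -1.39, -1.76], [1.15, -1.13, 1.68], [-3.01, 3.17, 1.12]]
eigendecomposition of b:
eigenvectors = [[-0.02, 0.68, 0.73],[0.75, -0.08, 0.66],[-0.66, -0.73, 0.16]]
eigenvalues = [-2.62, 4.27, 0.55]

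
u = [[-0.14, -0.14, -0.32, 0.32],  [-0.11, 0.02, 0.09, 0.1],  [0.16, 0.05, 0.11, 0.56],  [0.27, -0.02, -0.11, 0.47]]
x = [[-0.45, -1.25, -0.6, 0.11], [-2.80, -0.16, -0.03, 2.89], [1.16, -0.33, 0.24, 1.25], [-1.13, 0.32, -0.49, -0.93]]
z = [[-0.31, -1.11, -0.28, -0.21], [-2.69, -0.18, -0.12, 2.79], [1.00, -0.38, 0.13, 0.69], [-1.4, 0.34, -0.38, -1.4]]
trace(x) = -1.30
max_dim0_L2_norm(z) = 3.21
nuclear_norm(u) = 1.49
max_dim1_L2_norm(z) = 3.88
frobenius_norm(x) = 4.89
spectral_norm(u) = 0.84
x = u + z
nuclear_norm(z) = 7.55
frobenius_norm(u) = 0.97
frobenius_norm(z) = 4.73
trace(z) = -1.76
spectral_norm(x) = 4.06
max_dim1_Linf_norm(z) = 2.79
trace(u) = 0.46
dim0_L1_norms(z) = [5.4, 2.01, 0.91, 5.09]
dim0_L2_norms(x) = [3.27, 1.34, 0.81, 3.29]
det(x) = -2.66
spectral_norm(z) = 3.89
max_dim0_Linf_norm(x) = 2.89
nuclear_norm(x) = 7.98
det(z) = -0.67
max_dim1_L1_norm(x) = 5.88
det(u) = 0.00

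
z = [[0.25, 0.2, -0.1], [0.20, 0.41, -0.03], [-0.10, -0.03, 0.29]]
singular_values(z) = [0.57, 0.29, 0.09]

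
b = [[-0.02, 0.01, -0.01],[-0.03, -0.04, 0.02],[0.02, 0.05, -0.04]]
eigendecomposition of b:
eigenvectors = [[0.35, -0.55, -0.14], [-0.41, 0.19, 0.59], [0.84, -0.81, 0.79]]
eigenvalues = [-0.06, -0.04, -0.01]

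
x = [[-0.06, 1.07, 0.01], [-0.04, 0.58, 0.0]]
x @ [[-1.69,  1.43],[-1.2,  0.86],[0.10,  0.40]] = [[-1.18, 0.84], [-0.63, 0.44]]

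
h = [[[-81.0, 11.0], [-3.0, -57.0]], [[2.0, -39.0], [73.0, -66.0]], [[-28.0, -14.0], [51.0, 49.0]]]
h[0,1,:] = [-3.0, -57.0]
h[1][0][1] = -39.0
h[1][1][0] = 73.0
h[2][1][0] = 51.0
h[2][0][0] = -28.0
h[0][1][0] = -3.0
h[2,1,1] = 49.0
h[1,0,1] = -39.0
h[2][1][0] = 51.0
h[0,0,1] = 11.0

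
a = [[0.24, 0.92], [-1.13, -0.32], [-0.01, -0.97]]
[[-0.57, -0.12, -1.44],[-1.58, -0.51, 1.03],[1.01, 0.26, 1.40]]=a @ [[1.7, 0.53, -0.5], [-1.06, -0.27, -1.44]]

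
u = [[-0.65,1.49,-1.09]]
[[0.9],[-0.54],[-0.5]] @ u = [[-0.59, 1.34, -0.98],[0.35, -0.80, 0.59],[0.32, -0.74, 0.55]]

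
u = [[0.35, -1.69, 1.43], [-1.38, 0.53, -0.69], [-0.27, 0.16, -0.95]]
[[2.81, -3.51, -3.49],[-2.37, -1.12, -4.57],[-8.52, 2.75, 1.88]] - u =[[2.46, -1.82, -4.92], [-0.99, -1.65, -3.88], [-8.25, 2.59, 2.83]]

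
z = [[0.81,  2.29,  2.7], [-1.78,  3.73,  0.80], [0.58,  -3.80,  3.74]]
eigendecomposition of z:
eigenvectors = [[(0.76+0j), 0.76-0.00j, (0.49+0j)], [0.37+0.27j, 0.37-0.27j, (-0.17+0j)], [(-0.05+0.45j), (-0.05-0.45j), (0.86+0j)]]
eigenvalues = [(1.74+2.41j), (1.74-2.41j), (4.8+0j)]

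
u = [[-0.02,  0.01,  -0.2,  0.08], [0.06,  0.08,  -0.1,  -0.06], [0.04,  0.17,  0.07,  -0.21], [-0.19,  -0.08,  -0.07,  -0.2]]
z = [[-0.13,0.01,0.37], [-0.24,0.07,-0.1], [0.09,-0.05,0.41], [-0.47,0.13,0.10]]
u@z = [[-0.06, 0.02, -0.08], [-0.01, 0.00, -0.03], [0.06, -0.02, 0.01], [0.13, -0.03, -0.11]]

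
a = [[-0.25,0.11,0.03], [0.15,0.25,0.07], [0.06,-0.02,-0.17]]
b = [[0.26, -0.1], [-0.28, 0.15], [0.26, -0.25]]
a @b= [[-0.09,  0.03],  [-0.01,  0.00],  [-0.02,  0.03]]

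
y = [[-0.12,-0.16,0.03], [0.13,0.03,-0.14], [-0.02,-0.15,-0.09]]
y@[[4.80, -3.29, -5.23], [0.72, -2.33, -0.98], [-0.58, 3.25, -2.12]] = [[-0.71, 0.87, 0.72], [0.73, -0.95, -0.41], [-0.15, 0.12, 0.44]]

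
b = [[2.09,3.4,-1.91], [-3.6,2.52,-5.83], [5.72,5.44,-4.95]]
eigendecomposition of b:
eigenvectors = [[-0.09+0.36j, (-0.09-0.36j), (0.28+0j)], [(-0.72+0j), -0.72-0.00j, (-0.69+0j)], [-0.17+0.56j, -0.17-0.56j, -0.67+0.00j]]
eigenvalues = [(0.7+6.27j), (0.7-6.27j), (-1.73+0j)]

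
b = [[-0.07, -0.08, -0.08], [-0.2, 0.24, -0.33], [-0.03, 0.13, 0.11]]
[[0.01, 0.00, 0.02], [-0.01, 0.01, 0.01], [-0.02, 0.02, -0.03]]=b @ [[0.07, -0.13, -0.06], [-0.06, 0.03, -0.14], [-0.07, 0.07, -0.11]]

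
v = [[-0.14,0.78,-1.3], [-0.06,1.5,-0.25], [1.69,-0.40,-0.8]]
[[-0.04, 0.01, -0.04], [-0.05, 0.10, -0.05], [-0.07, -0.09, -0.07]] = v@ [[-0.04, -0.02, -0.04], [-0.03, 0.07, -0.03], [0.02, 0.04, 0.02]]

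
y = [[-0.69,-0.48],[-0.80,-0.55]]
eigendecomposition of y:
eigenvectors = [[-0.66, 0.57], [-0.76, -0.82]]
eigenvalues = [-1.24, 0.0]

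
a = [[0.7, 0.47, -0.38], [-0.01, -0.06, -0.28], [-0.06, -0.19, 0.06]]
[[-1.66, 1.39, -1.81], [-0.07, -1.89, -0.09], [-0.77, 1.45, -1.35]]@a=[[-1.07,-0.52,0.13],  [-0.02,0.1,0.55],  [-0.47,-0.19,-0.19]]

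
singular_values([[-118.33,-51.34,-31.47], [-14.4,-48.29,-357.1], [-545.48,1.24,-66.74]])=[568.24, 352.87, 47.65]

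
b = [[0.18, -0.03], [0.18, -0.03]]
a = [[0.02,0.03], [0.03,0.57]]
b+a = [[0.20, 0.0], [0.21, 0.54]]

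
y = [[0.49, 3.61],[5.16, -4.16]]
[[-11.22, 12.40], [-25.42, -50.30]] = y@[[-6.7, -6.29], [-2.2, 4.29]]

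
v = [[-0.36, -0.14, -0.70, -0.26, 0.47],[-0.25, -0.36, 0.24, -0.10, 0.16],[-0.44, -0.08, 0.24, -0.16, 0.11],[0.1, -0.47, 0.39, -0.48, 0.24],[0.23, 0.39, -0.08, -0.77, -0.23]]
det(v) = 0.03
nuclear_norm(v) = 3.42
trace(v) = -1.19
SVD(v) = [[-0.61, -0.02, 0.78, 0.13, -0.03], [-0.44, 0.10, -0.28, -0.15, 0.83], [-0.36, 0.01, -0.16, -0.83, -0.40], [-0.53, -0.33, -0.52, 0.49, -0.33], [0.15, -0.94, 0.13, -0.20, 0.20]] @ diag([1.0147792183633917, 0.95881476897073, 0.9416079897819842, 0.4436908375264561, 0.06253168041234693]) @ [[0.46,0.57,0.02,0.4,-0.55],[-0.28,-0.26,-0.01,0.91,0.15],[-0.17,0.32,-0.92,-0.0,0.16],[0.81,-0.46,-0.27,0.08,0.25],[-0.17,-0.54,-0.29,-0.08,-0.77]]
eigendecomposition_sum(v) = [[(-0.53-0j), -0.28-0.00j, (-0.3+0j), (0.19-0j), (0.39-0j)], [(-0.2-0j), (-0.1-0j), -0.11+0.00j, (0.07-0j), 0.15-0.00j], [(-0.24-0j), (-0.12-0j), (-0.13+0j), 0.09-0.00j, 0.17-0.00j], [-0.01-0.00j, (-0.01-0j), -0.01+0.00j, 0.01-0.00j, 0.01-0.00j], [(0.24+0j), (0.12+0j), (0.13-0j), -0.09+0.00j, (-0.18+0j)]] + [[0.18-0.00j, 0.04+0.00j, (-0.38-0j), -0.03+0.00j, (0.05-0j)], [-0.09+0.00j, -0.02-0.00j, 0.19+0.00j, 0.01+0.00j, (-0.03+0j)], [-0.19+0.00j, (-0.04-0j), 0.41+0.00j, 0.03+0.00j, -0.06+0.00j], [(-0.01+0j), (-0-0j), 0.02+0.00j, 0.00+0.00j, -0.00+0.00j], [0.03-0.00j, 0.01+0.00j, (-0.07-0j), -0.00+0.00j, 0.01-0.00j]] + [[(-0.01+0.06j),0.10-0.27j,-0.04+0.20j,(-0.23-0.04j),0.02+0.10j], [(0.01+0.03j),-0.01-0.15j,(0.02+0.11j),(-0.12+0.03j),(0.03+0.05j)], [-0.01+0.04j,(0.1-0.18j),(-0.05+0.13j),-0.15-0.05j,0.00+0.07j], [0.06+0.06j,(-0.18-0.36j),0.16+0.23j,(-0.25+0.19j),(0.12+0.08j)], [(-0.04+0.1j),(0.3-0.43j),-0.16+0.33j,(-0.38-0.17j),-0.01+0.19j]] + [[(-0.01-0.06j), 0.10+0.27j, -0.04-0.20j, (-0.23+0.04j), (0.02-0.1j)], [(0.01-0.03j), (-0.01+0.15j), (0.02-0.11j), (-0.12-0.03j), 0.03-0.05j], [-0.01-0.04j, 0.10+0.18j, -0.05-0.13j, (-0.15+0.05j), 0.00-0.07j], [(0.06-0.06j), -0.18+0.36j, 0.16-0.23j, (-0.25-0.19j), (0.12-0.08j)], [-0.04-0.10j, (0.3+0.43j), (-0.16-0.33j), -0.38+0.17j, -0.01-0.19j]] + [[(0.01+0j),  -0.11-0.00j,  (0.06+0j),  (0.02+0j),  (-0.01+0j)], [(0.02+0j),  -0.22-0.00j,  0.12+0.00j,  (0.05+0j),  -0.02+0.00j], [0.01+0.00j,  -0.11-0.00j,  (0.06+0j),  0.02+0.00j,  (-0.01+0j)], [0.01+0.00j,  (-0.11-0j),  (0.06+0j),  (0.02+0j),  -0.01+0.00j], [(0.03+0j),  -0.34-0.00j,  (0.18+0j),  (0.07+0j),  -0.03+0.00j]]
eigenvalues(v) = [(-0.94+0j), (0.58+0j), (-0.33+0.42j), (-0.33-0.42j), (-0.16+0j)]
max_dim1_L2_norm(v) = 0.96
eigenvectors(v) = [[0.81+0.00j, 0.63+0.00j, (0.37-0.09j), (0.37+0.09j), 0.25+0.00j], [0.30+0.00j, (-0.32+0j), (0.16-0.12j), (0.16+0.12j), 0.49+0.00j], [(0.36+0j), -0.69+0.00j, 0.26-0.02j, (0.26+0.02j), 0.25+0.00j], [(0.02+0j), -0.03+0.00j, (0.25-0.46j), (0.25+0.46j), 0.23+0.00j], [(-0.36+0j), (0.12+0j), (0.69+0j), (0.69-0j), (0.76+0j)]]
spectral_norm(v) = 1.01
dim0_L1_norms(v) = [1.38, 1.44, 1.65, 1.77, 1.21]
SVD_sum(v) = [[-0.29, -0.35, -0.01, -0.24, 0.34], [-0.21, -0.25, -0.01, -0.18, 0.24], [-0.17, -0.21, -0.01, -0.15, 0.2], [-0.25, -0.31, -0.01, -0.21, 0.30], [0.07, 0.09, 0.00, 0.06, -0.08]] + [[0.01,0.01,0.0,-0.02,-0.0],[-0.03,-0.02,-0.0,0.08,0.01],[-0.0,-0.0,-0.00,0.01,0.0],[0.09,0.08,0.00,-0.29,-0.05],[0.25,0.23,0.01,-0.82,-0.14]] + [[-0.12, 0.23, -0.68, -0.00, 0.12], [0.05, -0.08, 0.25, 0.00, -0.04], [0.03, -0.05, 0.14, 0.0, -0.02], [0.08, -0.15, 0.45, 0.00, -0.08], [-0.02, 0.04, -0.11, -0.0, 0.02]] + [[0.05, -0.03, -0.02, 0.0, 0.01], [-0.05, 0.03, 0.02, -0.01, -0.02], [-0.3, 0.17, 0.10, -0.03, -0.09], [0.17, -0.10, -0.06, 0.02, 0.05], [-0.07, 0.04, 0.02, -0.01, -0.02]] + [[0.0, 0.0, 0.00, 0.0, 0.0], [-0.01, -0.03, -0.02, -0.0, -0.04], [0.0, 0.01, 0.01, 0.00, 0.02], [0.00, 0.01, 0.01, 0.0, 0.02], [-0.00, -0.01, -0.00, -0.00, -0.01]]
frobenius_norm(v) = 1.74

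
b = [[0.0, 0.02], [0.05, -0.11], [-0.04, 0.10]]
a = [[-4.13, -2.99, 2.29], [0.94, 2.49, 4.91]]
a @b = [[-0.24, 0.48], [-0.07, 0.24]]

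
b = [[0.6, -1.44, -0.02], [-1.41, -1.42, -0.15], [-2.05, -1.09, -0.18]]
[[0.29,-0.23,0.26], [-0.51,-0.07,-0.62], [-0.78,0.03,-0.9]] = b @ [[0.41,-0.08,0.44], [-0.03,0.13,-0.0], [-0.17,-0.02,-0.0]]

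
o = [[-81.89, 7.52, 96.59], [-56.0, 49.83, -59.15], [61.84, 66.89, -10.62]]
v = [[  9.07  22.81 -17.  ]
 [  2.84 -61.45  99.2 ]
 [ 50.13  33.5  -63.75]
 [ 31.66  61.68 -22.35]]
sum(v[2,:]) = 19.879999999999995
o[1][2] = -59.15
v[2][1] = 33.5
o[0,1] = 7.52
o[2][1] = 66.89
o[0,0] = -81.89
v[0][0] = 9.07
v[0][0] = 9.07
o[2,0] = 61.84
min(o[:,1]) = 7.52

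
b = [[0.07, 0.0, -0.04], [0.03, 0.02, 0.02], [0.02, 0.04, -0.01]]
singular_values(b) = [0.09, 0.05, 0.03]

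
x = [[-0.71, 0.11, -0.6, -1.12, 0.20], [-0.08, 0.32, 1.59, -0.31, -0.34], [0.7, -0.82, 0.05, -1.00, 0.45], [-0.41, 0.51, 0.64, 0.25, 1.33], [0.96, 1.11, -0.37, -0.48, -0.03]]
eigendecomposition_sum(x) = [[(-0.97+0j), -0.11+0.00j, (0.05-0j), (-0.47-0j), (0.52+0j)], [-0.01+0.00j, (-0+0j), 0.00-0.00j, (-0-0j), 0.00+0.00j], [(-0.05+0j), (-0.01+0j), -0j, -0.03-0.00j, (0.03+0j)], [-0.55+0.00j, (-0.06+0j), 0.03-0.00j, (-0.27-0j), 0.30+0.00j], [0.45-0.00j, (0.05-0j), -0.03+0.00j, (0.22+0j), -0.24-0.00j]] + [[(0.05+0.09j), (-0.06+0.12j), -0.03+0.12j, -0.18-0.10j, -0.12+0.10j], [0.30-0.01j, (0.23+0.3j), (0.27+0.24j), -0.48+0.34j, 0.09+0.43j], [0.14+0.19j, (-0.09+0.27j), (-0.04+0.27j), (-0.42-0.16j), (-0.23+0.24j)], [(0.04-0.31j), 0.34-0.18j, 0.28-0.23j, 0.26+0.54j, 0.45-0.02j], [(0.18-0.13j), 0.26+0.09j, 0.25+0.04j, (-0.15+0.4j), (0.23+0.22j)]] + [[(0.05-0.09j), (-0.06-0.12j), -0.03-0.12j, -0.18+0.10j, -0.12-0.10j],[(0.3+0.01j), (0.23-0.3j), 0.27-0.24j, -0.48-0.34j, 0.09-0.43j],[0.14-0.19j, (-0.09-0.27j), -0.04-0.27j, (-0.42+0.16j), (-0.23-0.24j)],[(0.04+0.31j), 0.34+0.18j, (0.28+0.23j), 0.26-0.54j, 0.45+0.02j],[0.18+0.13j, (0.26-0.09j), (0.25-0.04j), (-0.15-0.4j), (0.23-0.22j)]] + [[(0.08+0.17j), (0.16-0.12j), (-0.3-0.07j), -0.14-0.09j, -0.04+0.24j], [(-0.34-0.14j), -0.07+0.41j, 0.53-0.30j, 0.33-0.07j, -0.26-0.41j], [(0.24-0.24j), -0.32-0.21j, (0.06+0.55j), (-0.06+0.3j), (0.44-0.07j)], [(0.03-0.04j), (-0.05-0.03j), (0.02+0.09j), (-0+0.05j), 0.07-0.02j], [0.08+0.27j, 0.27-0.15j, (-0.43-0.17j), -0.20-0.16j, -0.12+0.35j]] + [[(0.08-0.17j), (0.16+0.12j), (-0.3+0.07j), (-0.14+0.09j), (-0.04-0.24j)], [(-0.34+0.14j), -0.07-0.41j, 0.53+0.30j, 0.33+0.07j, -0.26+0.41j], [(0.24+0.24j), (-0.32+0.21j), (0.06-0.55j), (-0.06-0.3j), 0.44+0.07j], [(0.03+0.04j), -0.05+0.03j, 0.02-0.09j, -0.00-0.05j, 0.07+0.02j], [(0.08-0.27j), (0.27+0.15j), -0.43+0.17j, (-0.2+0.16j), -0.12-0.35j]]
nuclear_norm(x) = 7.83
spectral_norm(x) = 1.97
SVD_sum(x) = [[0.18, -0.15, -0.63, -0.31, -0.10],[-0.31, 0.26, 1.05, 0.52, 0.16],[0.16, -0.14, -0.55, -0.28, -0.09],[-0.25, 0.21, 0.86, 0.43, 0.13],[0.13, -0.11, -0.44, -0.22, -0.07]] + [[0.15, 0.13, 0.20, -0.45, 0.22], [0.19, 0.16, 0.25, -0.56, 0.28], [0.25, 0.22, 0.34, -0.76, 0.37], [0.14, 0.12, 0.19, -0.43, 0.21], [0.19, 0.17, 0.26, -0.57, 0.28]] + [[-0.47,-0.35,-0.07,-0.09,0.4], [0.26,0.2,0.04,0.05,-0.22], [-0.21,-0.15,-0.03,-0.04,0.17], [-0.44,-0.33,-0.06,-0.08,0.37], [0.71,0.53,0.1,0.14,-0.61]] + [[-0.04, 0.21, -0.11, 0.06, 0.13], [0.09, -0.46, 0.25, -0.13, -0.29], [0.10, -0.55, 0.3, -0.16, -0.34], [-0.12, 0.63, -0.34, 0.18, 0.40], [-0.1, 0.54, -0.29, 0.16, 0.34]] + [[-0.53, 0.28, 0.01, -0.32, -0.46], [-0.31, 0.16, 0.00, -0.19, -0.27], [0.39, -0.20, -0.0, 0.23, 0.33], [0.25, -0.13, -0.00, 0.15, 0.22], [0.03, -0.02, -0.0, 0.02, 0.03]]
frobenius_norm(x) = 3.55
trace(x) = -0.12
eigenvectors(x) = [[(0.8+0j), 0.15-0.11j, (0.15+0.11j), (-0.22-0.21j), -0.22+0.21j], [0j, -0.09-0.55j, (-0.09+0.55j), 0.61+0.00j, 0.61-0.00j], [0.05+0.00j, (0.31-0.29j), 0.31+0.29j, (-0.22+0.51j), -0.22-0.51j], [0.46+0.00j, (-0.56+0j), (-0.56-0j), -0.03+0.09j, -0.03-0.09j], [-0.37+0.00j, (-0.27-0.29j), (-0.27+0.29j), (-0.29-0.36j), (-0.29+0.36j)]]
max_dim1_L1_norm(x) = 3.14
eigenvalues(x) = [(-1.48+0j), (0.73+1.43j), (0.73-1.43j), (-0.06+1.53j), (-0.06-1.53j)]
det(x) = -8.84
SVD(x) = [[-0.38, -0.36, 0.46, -0.18, -0.69], [0.63, -0.44, -0.26, 0.41, -0.41], [-0.34, -0.6, 0.2, 0.49, 0.5], [0.52, -0.34, 0.43, -0.57, 0.33], [-0.27, -0.45, -0.7, -0.48, 0.04]] @ diag([1.966102626895003, 1.6237681951627736, 1.5538665750028724, 1.4988159997336477, 1.1893555292365972]) @ [[-0.25,0.21,0.84,0.42,0.13], [-0.26,-0.23,-0.35,0.78,-0.39], [-0.65,-0.49,-0.09,-0.13,0.56], [0.14,-0.74,0.40,-0.22,-0.47], [0.65,-0.34,-0.01,0.39,0.55]]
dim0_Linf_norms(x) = [0.96, 1.11, 1.59, 1.12, 1.33]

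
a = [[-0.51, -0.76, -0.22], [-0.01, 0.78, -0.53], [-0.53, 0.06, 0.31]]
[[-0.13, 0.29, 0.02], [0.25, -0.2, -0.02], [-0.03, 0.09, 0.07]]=a @ [[0.00, -0.19, -0.09], [0.22, -0.26, 0.02], [-0.15, -0.00, 0.06]]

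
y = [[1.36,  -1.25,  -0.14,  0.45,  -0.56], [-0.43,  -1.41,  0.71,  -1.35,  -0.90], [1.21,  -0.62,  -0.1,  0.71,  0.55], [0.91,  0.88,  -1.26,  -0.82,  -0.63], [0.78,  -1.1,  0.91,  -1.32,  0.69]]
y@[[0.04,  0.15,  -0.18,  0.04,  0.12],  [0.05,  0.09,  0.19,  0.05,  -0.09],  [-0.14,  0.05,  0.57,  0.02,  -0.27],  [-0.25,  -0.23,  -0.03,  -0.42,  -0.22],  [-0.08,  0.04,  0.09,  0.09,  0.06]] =[[-0.06, -0.04, -0.63, -0.25, 0.18],[0.22, 0.12, 0.17, 0.41, 0.13],[-0.19, -0.02, -0.36, -0.23, 0.1],[0.51, 0.32, -0.75, 0.34, 0.51],[0.12, 0.39, 0.27, 0.61, 0.28]]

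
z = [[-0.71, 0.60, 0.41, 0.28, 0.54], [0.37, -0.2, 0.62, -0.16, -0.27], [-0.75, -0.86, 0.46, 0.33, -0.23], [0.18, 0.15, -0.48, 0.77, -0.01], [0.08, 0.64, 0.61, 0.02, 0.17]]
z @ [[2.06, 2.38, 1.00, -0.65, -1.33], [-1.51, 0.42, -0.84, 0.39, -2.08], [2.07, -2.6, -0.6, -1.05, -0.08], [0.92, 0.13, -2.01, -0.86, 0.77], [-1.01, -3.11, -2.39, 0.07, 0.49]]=[[-1.81, -4.15, -3.31, 0.06, 0.14], [2.47, 0.0, 1.13, -0.85, -0.38], [1.24, -2.58, -0.42, -0.63, 2.89], [-0.13, 1.87, -1.18, -0.22, 0.08], [0.31, -1.65, -1.27, -0.45, -1.39]]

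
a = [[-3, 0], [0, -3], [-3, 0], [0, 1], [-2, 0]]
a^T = [[-3, 0, -3, 0, -2], [0, -3, 0, 1, 0]]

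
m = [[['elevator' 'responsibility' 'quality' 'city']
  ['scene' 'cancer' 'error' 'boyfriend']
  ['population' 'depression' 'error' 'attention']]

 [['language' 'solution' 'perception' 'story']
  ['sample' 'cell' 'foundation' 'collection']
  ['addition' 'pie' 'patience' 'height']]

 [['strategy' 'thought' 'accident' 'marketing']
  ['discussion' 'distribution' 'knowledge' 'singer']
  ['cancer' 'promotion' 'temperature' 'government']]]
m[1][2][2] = 'patience'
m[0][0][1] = 'responsibility'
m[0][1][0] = 'scene'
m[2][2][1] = 'promotion'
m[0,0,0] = 'elevator'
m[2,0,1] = 'thought'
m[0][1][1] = 'cancer'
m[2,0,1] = 'thought'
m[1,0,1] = 'solution'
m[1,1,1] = 'cell'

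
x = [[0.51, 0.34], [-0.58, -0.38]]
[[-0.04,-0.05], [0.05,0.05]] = x @ [[-0.07,-0.08], [-0.02,-0.02]]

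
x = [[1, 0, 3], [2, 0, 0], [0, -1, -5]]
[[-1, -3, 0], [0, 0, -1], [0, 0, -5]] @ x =[[-7, 0, -3], [0, 1, 5], [0, 5, 25]]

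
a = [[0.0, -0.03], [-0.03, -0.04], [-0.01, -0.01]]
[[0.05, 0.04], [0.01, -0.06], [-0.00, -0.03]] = a@[[1.7, 4.00], [-1.58, -1.40]]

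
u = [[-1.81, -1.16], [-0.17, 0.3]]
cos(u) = [[-0.27, -0.63], [-0.09, 0.88]]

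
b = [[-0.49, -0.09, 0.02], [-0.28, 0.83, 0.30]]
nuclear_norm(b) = 1.42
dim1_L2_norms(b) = [0.5, 0.93]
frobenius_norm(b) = 1.05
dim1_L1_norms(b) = [0.6, 1.41]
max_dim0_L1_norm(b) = 0.92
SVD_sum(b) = [[-0.04,0.09,0.03], [-0.33,0.81,0.3]] + [[-0.45, -0.18, -0.01], [0.05, 0.02, 0.0]]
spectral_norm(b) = 0.93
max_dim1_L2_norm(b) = 0.93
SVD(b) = [[0.11, 0.99], [0.99, -0.11]] @ diag([0.9300072125112874, 0.49090384463455267]) @ [[-0.36, 0.88, 0.32], [-0.93, -0.37, -0.03]]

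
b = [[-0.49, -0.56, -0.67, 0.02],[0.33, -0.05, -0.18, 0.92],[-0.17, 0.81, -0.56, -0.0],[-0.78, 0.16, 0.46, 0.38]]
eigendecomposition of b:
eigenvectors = [[0.31+0.00j, (0.28+0.41j), 0.28-0.41j, 0.65+0.00j], [-0.51+0.00j, 0.58+0.00j, (0.58-0j), (-0.25+0j)], [-0.30+0.00j, (0.02-0.45j), (0.02+0.45j), (0.7+0j)], [(-0.75+0j), (-0.29+0.35j), -0.29-0.35j, 0.16+0.00j]]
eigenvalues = [(1+0j), (-0.36+0.93j), (-0.36-0.93j), (-1+0j)]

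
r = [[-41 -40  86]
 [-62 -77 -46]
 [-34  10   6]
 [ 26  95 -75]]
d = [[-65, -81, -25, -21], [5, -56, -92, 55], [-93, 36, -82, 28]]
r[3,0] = 26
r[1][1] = -77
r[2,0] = -34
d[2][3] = 28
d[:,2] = [-25, -92, -82]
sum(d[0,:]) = -192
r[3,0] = 26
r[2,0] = -34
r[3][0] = 26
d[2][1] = 36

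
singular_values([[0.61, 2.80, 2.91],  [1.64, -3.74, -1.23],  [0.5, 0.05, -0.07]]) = [5.52, 2.11, 0.38]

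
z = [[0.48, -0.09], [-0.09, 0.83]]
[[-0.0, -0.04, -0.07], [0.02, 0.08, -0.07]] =z @[[-0.0, -0.07, -0.16],[0.03, 0.09, -0.1]]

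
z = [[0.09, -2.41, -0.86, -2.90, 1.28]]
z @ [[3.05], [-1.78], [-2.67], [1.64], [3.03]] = [[5.98]]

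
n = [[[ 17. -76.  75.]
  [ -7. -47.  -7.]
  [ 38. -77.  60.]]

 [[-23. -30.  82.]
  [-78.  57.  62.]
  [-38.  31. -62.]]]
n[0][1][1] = -47.0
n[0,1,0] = -7.0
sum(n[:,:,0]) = -91.0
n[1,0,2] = 82.0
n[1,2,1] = 31.0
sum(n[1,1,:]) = 41.0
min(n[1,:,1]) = -30.0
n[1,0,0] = -23.0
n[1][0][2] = 82.0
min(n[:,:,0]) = -78.0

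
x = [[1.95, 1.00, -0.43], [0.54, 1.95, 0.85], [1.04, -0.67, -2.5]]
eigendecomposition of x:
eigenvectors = [[0.15,0.78,0.71], [-0.22,0.63,-0.62], [0.96,0.07,0.34]]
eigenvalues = [-2.18, 2.72, 0.87]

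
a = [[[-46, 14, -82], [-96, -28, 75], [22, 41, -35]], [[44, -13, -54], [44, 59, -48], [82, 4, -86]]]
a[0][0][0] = -46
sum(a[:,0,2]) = -136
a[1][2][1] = 4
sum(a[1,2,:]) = 0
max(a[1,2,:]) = 82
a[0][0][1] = 14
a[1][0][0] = 44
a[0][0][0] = -46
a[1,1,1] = 59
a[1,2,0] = 82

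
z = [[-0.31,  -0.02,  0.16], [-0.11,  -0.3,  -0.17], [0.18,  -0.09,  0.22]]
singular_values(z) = [0.4, 0.34, 0.27]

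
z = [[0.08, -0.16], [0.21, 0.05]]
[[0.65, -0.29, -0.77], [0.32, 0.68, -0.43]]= z @ [[2.24,2.49,-2.87], [-2.94,3.06,3.39]]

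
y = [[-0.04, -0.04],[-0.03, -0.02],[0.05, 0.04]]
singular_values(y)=[0.09, 0.01]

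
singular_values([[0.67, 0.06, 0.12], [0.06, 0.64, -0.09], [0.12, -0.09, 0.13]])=[0.72, 0.63, 0.09]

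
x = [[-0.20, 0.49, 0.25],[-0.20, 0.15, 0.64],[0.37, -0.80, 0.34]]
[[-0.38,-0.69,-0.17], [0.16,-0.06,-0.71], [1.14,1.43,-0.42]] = x @ [[0.72, 0.40, 0.72], [-0.81, -1.44, 0.44], [0.66, 0.37, -0.98]]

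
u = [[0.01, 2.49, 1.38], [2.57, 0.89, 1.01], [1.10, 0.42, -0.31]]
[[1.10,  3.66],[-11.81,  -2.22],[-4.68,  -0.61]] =u @ [[-4.66,-1.3], [0.72,1.68], [-0.47,-0.37]]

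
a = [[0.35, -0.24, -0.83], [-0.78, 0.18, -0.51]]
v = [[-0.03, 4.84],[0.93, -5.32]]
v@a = [[-3.79, 0.88, -2.44], [4.48, -1.18, 1.94]]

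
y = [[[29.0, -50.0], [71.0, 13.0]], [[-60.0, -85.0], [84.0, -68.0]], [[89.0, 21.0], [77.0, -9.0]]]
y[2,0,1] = 21.0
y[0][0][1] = -50.0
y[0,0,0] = 29.0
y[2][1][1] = -9.0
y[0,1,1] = 13.0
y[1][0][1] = -85.0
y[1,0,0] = -60.0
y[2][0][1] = 21.0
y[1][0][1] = -85.0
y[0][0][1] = -50.0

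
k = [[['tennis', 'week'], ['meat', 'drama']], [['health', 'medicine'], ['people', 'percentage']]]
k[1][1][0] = 'people'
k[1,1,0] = 'people'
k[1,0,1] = 'medicine'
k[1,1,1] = 'percentage'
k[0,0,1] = 'week'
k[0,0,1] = 'week'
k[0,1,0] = 'meat'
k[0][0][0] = 'tennis'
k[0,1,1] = 'drama'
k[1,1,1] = 'percentage'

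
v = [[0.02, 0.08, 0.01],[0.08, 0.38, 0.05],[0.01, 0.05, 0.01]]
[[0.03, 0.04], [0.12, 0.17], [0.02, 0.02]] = v@ [[-0.19, 0.43], [0.39, 0.28], [-0.17, 0.49]]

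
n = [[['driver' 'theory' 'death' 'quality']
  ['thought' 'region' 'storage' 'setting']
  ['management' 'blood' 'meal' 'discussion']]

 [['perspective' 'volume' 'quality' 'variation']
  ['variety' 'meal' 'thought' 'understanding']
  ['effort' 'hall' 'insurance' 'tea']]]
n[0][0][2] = 'death'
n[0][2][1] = 'blood'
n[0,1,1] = 'region'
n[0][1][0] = 'thought'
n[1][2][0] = 'effort'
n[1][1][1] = 'meal'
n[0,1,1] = 'region'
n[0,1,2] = 'storage'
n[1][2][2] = 'insurance'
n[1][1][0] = 'variety'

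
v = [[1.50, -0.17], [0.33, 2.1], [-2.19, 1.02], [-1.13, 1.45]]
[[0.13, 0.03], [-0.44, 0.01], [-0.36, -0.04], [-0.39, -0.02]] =v@ [[0.06, 0.02], [-0.22, -0.0]]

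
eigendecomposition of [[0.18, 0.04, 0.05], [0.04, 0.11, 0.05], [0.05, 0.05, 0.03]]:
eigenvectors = [[0.83, 0.53, -0.18], [0.45, -0.82, -0.36], [0.33, -0.22, 0.92]]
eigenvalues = [0.22, 0.1, 0.0]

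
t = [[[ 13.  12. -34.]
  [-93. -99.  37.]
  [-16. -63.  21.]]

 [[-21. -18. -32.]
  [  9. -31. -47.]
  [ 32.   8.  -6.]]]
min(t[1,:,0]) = -21.0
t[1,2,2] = -6.0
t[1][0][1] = -18.0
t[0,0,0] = 13.0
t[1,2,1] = 8.0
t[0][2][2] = 21.0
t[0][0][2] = -34.0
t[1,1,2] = -47.0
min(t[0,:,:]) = -99.0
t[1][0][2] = -32.0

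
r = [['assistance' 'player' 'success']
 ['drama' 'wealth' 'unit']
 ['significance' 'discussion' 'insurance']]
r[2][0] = 'significance'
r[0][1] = 'player'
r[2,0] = 'significance'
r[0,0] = 'assistance'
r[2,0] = 'significance'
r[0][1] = 'player'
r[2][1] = 'discussion'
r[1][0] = 'drama'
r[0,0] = 'assistance'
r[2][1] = 'discussion'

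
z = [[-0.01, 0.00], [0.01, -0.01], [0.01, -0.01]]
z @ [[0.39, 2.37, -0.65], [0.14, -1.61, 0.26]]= [[-0.00, -0.02, 0.01], [0.00, 0.04, -0.01], [0.0, 0.04, -0.01]]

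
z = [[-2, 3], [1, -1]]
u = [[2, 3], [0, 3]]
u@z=[[-1, 3], [3, -3]]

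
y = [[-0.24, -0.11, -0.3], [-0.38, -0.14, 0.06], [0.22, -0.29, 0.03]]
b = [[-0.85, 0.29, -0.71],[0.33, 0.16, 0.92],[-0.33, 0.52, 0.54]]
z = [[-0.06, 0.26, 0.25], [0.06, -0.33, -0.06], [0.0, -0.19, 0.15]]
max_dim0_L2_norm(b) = 1.28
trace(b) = -0.15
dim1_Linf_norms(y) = [0.3, 0.38, 0.29]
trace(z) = -0.24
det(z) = -0.00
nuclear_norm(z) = 0.76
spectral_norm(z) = 0.49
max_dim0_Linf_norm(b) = 0.92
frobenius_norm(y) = 0.68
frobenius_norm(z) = 0.56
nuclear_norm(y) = 1.13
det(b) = 0.03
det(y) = -0.05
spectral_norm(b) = 1.45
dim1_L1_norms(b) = [1.85, 1.41, 1.39]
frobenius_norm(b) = 1.72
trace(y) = -0.35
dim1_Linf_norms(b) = [0.85, 0.92, 0.54]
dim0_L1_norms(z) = [0.12, 0.78, 0.46]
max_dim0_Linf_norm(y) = 0.38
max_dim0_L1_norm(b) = 2.17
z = b @ y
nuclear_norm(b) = 2.40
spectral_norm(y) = 0.52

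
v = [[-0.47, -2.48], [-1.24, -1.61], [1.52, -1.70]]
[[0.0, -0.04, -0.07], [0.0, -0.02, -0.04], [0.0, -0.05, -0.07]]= v @ [[-0.00, -0.01, -0.01], [0.0, 0.02, 0.03]]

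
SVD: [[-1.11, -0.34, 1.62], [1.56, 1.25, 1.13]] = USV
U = [[-0.23,0.97], [0.97,0.23]]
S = [2.31, 1.97]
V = [[0.77, 0.56, 0.31], [-0.37, -0.02, 0.93]]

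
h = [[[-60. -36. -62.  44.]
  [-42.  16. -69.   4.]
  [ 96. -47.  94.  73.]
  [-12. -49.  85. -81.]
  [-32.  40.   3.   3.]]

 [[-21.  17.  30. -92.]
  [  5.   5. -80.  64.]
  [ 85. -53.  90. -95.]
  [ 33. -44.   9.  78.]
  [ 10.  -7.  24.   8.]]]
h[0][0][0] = -60.0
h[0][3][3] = -81.0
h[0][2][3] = 73.0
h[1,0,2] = 30.0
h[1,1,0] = 5.0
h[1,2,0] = 85.0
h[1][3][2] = 9.0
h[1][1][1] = 5.0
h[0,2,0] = 96.0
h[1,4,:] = [10.0, -7.0, 24.0, 8.0]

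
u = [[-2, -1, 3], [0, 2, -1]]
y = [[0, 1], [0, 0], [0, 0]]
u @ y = [[0, -2], [0, 0]]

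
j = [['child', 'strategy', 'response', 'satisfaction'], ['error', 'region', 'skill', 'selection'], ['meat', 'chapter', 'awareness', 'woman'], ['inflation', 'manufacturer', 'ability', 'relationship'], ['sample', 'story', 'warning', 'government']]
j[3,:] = ['inflation', 'manufacturer', 'ability', 'relationship']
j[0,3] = 'satisfaction'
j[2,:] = ['meat', 'chapter', 'awareness', 'woman']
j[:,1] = ['strategy', 'region', 'chapter', 'manufacturer', 'story']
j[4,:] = ['sample', 'story', 'warning', 'government']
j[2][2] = 'awareness'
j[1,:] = ['error', 'region', 'skill', 'selection']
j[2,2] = 'awareness'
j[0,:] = ['child', 'strategy', 'response', 'satisfaction']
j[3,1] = 'manufacturer'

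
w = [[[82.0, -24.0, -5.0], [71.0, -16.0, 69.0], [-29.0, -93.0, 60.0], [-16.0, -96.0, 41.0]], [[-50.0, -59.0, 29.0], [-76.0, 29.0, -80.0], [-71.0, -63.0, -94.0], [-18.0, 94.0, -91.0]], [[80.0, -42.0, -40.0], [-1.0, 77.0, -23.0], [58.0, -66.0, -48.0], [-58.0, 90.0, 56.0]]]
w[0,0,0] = 82.0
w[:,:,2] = [[-5.0, 69.0, 60.0, 41.0], [29.0, -80.0, -94.0, -91.0], [-40.0, -23.0, -48.0, 56.0]]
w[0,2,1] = -93.0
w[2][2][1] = -66.0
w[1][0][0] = -50.0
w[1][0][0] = -50.0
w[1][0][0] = -50.0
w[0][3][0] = -16.0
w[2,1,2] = -23.0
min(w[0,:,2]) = -5.0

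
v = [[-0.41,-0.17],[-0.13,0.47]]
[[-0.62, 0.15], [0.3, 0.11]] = v @ [[1.11, -0.41], [0.95, 0.13]]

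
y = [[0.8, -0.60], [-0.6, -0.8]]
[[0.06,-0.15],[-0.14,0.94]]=y @ [[0.13, -0.68], [0.08, -0.66]]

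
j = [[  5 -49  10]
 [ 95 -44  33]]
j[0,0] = 5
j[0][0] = 5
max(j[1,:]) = 95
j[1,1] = -44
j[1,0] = 95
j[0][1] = -49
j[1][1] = -44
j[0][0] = 5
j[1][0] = 95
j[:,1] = [-49, -44]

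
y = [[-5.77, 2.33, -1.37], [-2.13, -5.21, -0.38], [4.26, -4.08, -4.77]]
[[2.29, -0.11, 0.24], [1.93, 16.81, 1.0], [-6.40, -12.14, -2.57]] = y @ [[-0.67, -1.84, -0.21], [-0.16, -2.71, -0.14], [0.88, 3.22, 0.47]]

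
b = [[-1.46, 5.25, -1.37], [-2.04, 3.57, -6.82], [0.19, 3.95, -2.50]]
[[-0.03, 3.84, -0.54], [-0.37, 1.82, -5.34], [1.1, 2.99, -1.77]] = b@[[0.78, 0.19, -0.08], [0.19, 0.81, 0.10], [-0.08, 0.1, 0.86]]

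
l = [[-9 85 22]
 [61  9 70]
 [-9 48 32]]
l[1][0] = 61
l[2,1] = 48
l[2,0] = -9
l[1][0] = 61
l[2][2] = 32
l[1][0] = 61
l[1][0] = 61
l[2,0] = -9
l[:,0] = [-9, 61, -9]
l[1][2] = 70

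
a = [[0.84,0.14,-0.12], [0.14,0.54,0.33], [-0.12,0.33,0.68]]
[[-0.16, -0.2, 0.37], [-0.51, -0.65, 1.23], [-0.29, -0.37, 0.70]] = a@ [[-0.02, -0.02, 0.04], [-0.96, -1.23, 2.33], [0.04, 0.05, -0.09]]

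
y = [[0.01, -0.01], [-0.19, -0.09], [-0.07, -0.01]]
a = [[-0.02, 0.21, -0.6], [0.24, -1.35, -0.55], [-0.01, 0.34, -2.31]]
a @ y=[[0.00, -0.01], [0.30, 0.12], [0.10, -0.01]]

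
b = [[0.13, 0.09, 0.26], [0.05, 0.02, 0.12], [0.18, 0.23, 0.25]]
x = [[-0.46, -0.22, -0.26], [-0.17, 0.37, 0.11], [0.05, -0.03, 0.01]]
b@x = [[-0.06,  -0.0,  -0.02], [-0.02,  -0.01,  -0.01], [-0.11,  0.04,  -0.02]]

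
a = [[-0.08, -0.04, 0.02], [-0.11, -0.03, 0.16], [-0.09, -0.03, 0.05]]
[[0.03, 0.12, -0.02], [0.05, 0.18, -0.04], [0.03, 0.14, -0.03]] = a@ [[-0.30, -1.26, 0.26], [0.01, -0.5, 0.06], [0.08, 0.17, -0.05]]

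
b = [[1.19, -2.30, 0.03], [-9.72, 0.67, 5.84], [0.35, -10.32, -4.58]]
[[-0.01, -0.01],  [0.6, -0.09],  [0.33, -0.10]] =b@[[-0.07, 0.01], [-0.03, 0.01], [-0.01, 0.0]]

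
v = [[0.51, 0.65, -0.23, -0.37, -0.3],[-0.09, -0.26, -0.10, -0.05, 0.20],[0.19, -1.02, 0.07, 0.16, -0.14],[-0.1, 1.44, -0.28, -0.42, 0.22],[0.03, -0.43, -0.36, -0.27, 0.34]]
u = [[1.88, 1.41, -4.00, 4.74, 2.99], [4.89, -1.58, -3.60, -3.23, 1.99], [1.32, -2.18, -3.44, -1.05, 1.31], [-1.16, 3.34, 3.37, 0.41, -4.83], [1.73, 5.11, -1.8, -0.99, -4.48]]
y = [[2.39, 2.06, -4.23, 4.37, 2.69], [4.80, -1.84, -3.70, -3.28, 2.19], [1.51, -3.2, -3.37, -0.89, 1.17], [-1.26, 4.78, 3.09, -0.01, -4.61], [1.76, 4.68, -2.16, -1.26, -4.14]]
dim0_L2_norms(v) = [0.56, 1.95, 0.53, 0.64, 0.56]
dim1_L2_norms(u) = [7.28, 7.33, 4.6, 6.88, 7.31]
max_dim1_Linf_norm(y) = 4.8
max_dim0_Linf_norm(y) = 4.8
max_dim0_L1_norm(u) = 16.21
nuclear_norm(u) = 28.07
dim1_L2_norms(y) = [7.36, 7.46, 5.1, 7.43, 6.96]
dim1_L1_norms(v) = [2.06, 0.7, 1.58, 2.46, 1.43]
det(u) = -912.23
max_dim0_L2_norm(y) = 7.91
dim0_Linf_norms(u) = [4.89, 5.11, 4.0, 4.74, 4.83]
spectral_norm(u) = 11.05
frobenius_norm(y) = 15.48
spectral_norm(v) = 2.02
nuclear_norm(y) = 28.42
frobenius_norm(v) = 2.26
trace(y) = -6.97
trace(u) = -7.21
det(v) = 0.00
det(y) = -573.93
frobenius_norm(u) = 15.12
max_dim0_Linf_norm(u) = 5.11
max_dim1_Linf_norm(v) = 1.44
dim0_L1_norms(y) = [11.72, 16.56, 16.55, 9.81, 14.8]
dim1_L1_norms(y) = [15.74, 15.81, 10.14, 13.75, 14.0]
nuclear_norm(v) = 3.46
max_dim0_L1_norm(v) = 3.8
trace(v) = 0.24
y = v + u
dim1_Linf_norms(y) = [4.37, 4.8, 3.37, 4.78, 4.68]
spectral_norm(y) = 11.38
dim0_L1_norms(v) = [0.92, 3.8, 1.04, 1.27, 1.2]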